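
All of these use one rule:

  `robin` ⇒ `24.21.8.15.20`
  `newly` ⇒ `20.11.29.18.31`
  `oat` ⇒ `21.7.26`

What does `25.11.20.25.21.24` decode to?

r is letter #18 and maps to 24: an offset of 6. Each letter is replaced by its alphabet position (a=1..z=26) + 6.
Decoding 25.11.20.25.21.24: 25→(25−6)÷1=19=s, 11→(11−6)÷1=5=e, 20→(20−6)÷1=14=n, 25→(25−6)÷1=19=s, 21→(21−6)÷1=15=o, 24→(24−6)÷1=18=r.

sensor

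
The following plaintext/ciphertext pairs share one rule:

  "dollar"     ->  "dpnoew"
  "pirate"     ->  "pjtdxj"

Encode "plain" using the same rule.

In dollar: d→d is +0, o→p is +1, l→n is +2, l→o is +3 — the shift increases by 1 each position. The shift increases by 1 at each position, starting from +0: 0, 1, 2, ….
On plain: p+0=p, l+1=m, a+2=c, i+3=l, n+4=r.

pmclr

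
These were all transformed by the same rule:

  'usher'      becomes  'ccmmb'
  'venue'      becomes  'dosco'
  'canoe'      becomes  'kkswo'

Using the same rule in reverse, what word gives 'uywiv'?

Shifts by position in usher: pos 0: u→c (+8), pos 1: s→c (+10), pos 2: h→m (+5), pos 3: e→m (+8), pos 4: r→b (+10) — repeating every 3. A repeating key of period 3 is used — shifts +8, +10, +5 over and over.
Decoding uywiv: u−8=m, y−10=o, w−5=r, i−8=a, v−10=l.

moral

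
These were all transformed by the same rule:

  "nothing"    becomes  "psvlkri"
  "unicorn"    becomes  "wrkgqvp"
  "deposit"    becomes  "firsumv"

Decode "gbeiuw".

It's a Vigenère-style cipher with numeric key [2,4]: position i shifts by key[i mod 2].
Decoding gbeiuw: g−2=e, b−4=x, e−2=c, i−4=e, u−2=s, w−4=s.

excess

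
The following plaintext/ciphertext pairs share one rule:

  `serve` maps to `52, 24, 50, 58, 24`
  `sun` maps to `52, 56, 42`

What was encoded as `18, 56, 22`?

The formula is n = 2×(alphabet index, a=1) + 14.
Reversing it on 18, 56, 22: 18→(18−14)÷2=2=b, 56→(56−14)÷2=21=u, 22→(22−14)÷2=4=d.

bud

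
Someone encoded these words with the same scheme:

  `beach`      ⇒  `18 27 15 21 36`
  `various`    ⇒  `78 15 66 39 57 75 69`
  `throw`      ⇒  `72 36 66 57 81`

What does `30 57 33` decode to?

fog

b(#2)→18 and e(#5)→27: differences scale by 3, so n = 3·pos + 12. Each letter becomes 3×(its alphabet position, a=1..z=26) + 12.
Undoing it on 30 57 33: 30→(30−12)÷3=6=f, 57→(57−12)÷3=15=o, 33→(33−12)÷3=7=g.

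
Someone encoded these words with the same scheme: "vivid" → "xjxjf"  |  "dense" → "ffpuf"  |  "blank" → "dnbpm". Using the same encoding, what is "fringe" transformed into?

htjpif

The shift depends on letter class: consonant v→x is +2, but vowel i→j is +1. The rule splits by letter class: vowels +1, consonants +2.
For fringe: f(cons)+2=h, r(cons)+2=t, i(vowel)+1=j, n(cons)+2=p, g(cons)+2=i, e(vowel)+1=f.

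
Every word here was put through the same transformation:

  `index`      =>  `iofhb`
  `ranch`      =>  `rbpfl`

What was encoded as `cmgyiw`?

clever

In index: i→i is +0, n→o is +1, d→f is +2, e→h is +3 — the shift increases by 1 each position. The shift increases by 1 at each position, starting from +0: 0, 1, 2, ….
Decoding cmgyiw: c−0=c, m−1=l, g−2=e, y−3=v, i−4=e, w−5=r.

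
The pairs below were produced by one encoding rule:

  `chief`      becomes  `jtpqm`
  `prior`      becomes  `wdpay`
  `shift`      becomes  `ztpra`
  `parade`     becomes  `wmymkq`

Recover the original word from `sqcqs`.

A repeating key of period 2 is used — shifts +7, +12 over and over.
Reversing it on sqcqs: s−7=l, q−12=e, c−7=v, q−12=e, s−7=l.

level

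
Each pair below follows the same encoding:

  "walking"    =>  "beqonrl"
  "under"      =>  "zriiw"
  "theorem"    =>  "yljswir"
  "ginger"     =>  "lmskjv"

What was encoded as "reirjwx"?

Shifts by position in walking: pos 0: w→b (+5), pos 1: a→e (+4), pos 2: l→q (+5), pos 3: k→o (+4) — repeating every 2. A repeating key of period 2 is used — shifts +5, +4 over and over.
Undoing it on reirjwx: r−5=m, e−4=a, i−5=d, r−4=n, j−5=e, w−4=s, x−5=s.

madness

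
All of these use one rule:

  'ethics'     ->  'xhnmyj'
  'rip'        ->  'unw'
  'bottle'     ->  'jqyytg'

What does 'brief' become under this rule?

kjnwg

The output letters match the input read backwards, each shifted +5: ethics reversed is scihte. The word is reversed, then every letter is shifted forward by 5.
On brief: reverse → feirb; then shift: f+5=k, e+5=j, i+5=n, r+5=w, b+5=g.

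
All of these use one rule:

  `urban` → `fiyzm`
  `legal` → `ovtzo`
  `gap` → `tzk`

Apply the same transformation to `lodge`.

Each pair mirrors across the alphabet (u↔f, r↔i, b↔y): positions sum to 25. This is the alphabet-reversal cipher (Atbash): a becomes z, b becomes y, etc.
Applying it to lodge: l↔o, o↔l, d↔w, g↔t, e↔v.

olwtv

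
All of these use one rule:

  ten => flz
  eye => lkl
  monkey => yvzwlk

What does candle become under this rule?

ohzpxl

The shift depends on letter class: consonant t→f is +12, but vowel e→l is +7. Vowels shift forward by 7 and consonants shift forward by 12.
For candle: c(cons)+12=o, a(vowel)+7=h, n(cons)+12=z, d(cons)+12=p, l(cons)+12=x, e(vowel)+7=l.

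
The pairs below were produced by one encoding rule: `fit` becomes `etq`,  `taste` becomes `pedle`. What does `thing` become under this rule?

rytse

The output letters match the input read backwards, each shifted +11: fit reversed is tif. The word is reversed, then every letter is shifted forward by 11.
Applying it to thing: reverse → gniht; then shift: g+11=r, n+11=y, i+11=t, h+11=s, t+11=e.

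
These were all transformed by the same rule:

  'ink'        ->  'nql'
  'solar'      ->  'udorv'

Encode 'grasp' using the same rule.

svduj

The output letters match the input read backwards, each shifted +3: ink reversed is kni. Two steps: reverse the string, then apply a Caesar shift of +3.
On grasp: reverse → psarg; then shift: p+3=s, s+3=v, a+3=d, r+3=u, g+3=j.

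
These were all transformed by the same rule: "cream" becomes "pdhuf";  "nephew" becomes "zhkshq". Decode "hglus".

The word is reversed, then every letter is shifted forward by 3.
Decoding hglus: shift back: h−3=e, g−3=d, l−3=i, u−3=r, s−3=p → edirp; then reverse → pride.

pride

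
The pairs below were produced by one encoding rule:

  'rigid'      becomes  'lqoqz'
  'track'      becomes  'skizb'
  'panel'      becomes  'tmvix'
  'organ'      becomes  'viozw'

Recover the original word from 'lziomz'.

regard

The output letters match the input read backwards, each shifted +8: rigid reversed is digir. The word is reversed, then every letter is shifted forward by 8.
Decoding lziomz: shift back: l−8=d, z−8=r, i−8=a, o−8=g, m−8=e, z−8=r → drager; then reverse → regard.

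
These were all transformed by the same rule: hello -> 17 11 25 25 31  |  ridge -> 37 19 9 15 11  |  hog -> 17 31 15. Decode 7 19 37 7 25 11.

circle

With a=1..z=26, the number is 2·pos + 1.
Reversing it on 7 19 37 7 25 11: 7→(7−1)÷2=3=c, 19→(19−1)÷2=9=i, 37→(37−1)÷2=18=r, 7→(7−1)÷2=3=c, 25→(25−1)÷2=12=l, 11→(11−1)÷2=5=e.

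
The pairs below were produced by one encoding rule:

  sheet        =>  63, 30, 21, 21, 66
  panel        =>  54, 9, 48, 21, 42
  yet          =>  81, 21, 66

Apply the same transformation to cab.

15, 9, 12

s(#19)→63 and h(#8)→30: differences scale by 3, so n = 3·pos + 6. With a=1..z=26, the number is 3·pos + 6.
Applying it to cab: c=3→15, a=1→9, b=2→12.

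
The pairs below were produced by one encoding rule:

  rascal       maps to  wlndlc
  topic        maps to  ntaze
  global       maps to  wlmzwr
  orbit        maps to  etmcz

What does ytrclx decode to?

margin

The word is reversed, then every letter is shifted forward by 11.
Undoing it on ytrclx: shift back: y−11=n, t−11=i, r−11=g, c−11=r, l−11=a, x−11=m → nigram; then reverse → margin.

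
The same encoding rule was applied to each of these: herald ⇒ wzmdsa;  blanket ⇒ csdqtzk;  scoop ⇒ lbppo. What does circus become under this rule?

h(7)→w(22) and e(4)→z(25) fit y≡25x+3 (mod 26); the inverse of 25 mod 26 is 25. Treating letters as 0–25, the rule is x ↦ 25x + 3 (mod 26).
On circus: c(2)→25·2+3≡1=b; i(8)→25·8+3≡21=v; r(17)→25·17+3≡12=m; c(2)→25·2+3≡1=b; u(20)→25·20+3≡9=j; s(18)→25·18+3≡11=l (all mod 26).

bvmbjl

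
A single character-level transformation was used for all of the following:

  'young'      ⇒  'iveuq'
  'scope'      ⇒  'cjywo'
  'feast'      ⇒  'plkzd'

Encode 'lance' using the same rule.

Shifts by position in young: pos 0: y→i (+10), pos 1: o→v (+7), pos 2: u→e (+10), pos 3: n→u (+7) — repeating every 2. A repeating key of period 2 is used — shifts +10, +7 over and over.
For lance: l+10=v, a+7=h, n+10=x, c+7=j, e+10=o.

vhxjo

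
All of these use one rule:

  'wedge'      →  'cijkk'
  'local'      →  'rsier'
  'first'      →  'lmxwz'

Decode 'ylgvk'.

Shifts by position in wedge: pos 0: w→c (+6), pos 1: e→i (+4), pos 2: d→j (+6), pos 3: g→k (+4) — repeating every 2. A repeating key of period 2 is used — shifts +6, +4 over and over.
Undoing it on ylgvk: y−6=s, l−4=h, g−6=a, v−4=r, k−6=e.

share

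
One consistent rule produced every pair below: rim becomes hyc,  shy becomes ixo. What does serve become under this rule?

iuhlu

Compare letters: r→h is +16, i→y is +16, m→c is +16 — a constant shift. Each letter is shifted forward by 16 in the alphabet (a Caesar shift of +16).
For serve: s+16=i, e+16=u, r+16=h, v+16=l, e+16=u.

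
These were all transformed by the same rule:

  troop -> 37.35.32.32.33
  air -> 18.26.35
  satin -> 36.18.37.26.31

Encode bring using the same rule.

t is letter #20 and maps to 37: an offset of 17. Letters become their 1-based position plus 17 (so a→18, b→19, …).
On bring: b=2→19, r=18→35, i=9→26, n=14→31, g=7→24.

19.35.26.31.24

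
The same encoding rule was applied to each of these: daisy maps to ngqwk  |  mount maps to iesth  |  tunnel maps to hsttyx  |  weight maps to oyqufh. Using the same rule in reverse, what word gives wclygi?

d(3)→n(13) and a(0)→g(6) fit y≡11x+6 (mod 26); the inverse of 11 mod 26 is 19. Each letter's alphabet position (a=0..z=25) is mapped through 11·x+6 mod 26 — an affine cipher.
Decoding wclygi: w(22)→19·(22−6)≡18=s; c(2)→19·(2−6)≡2=c; l(11)→19·(11−6)≡17=r; y(24)→19·(24−6)≡4=e; g(6)→19·(6−6)≡0=a; i(8)→19·(8−6)≡12=m (all mod 26).

scream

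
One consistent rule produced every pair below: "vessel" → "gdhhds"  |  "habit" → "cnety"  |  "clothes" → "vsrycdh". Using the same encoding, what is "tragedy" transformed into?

v(21)→g(6) and e(4)→d(3) fit y≡17x+13 (mod 26); the inverse of 17 mod 26 is 23. Treating letters as 0–25, the rule is x ↦ 17x + 13 (mod 26).
On tragedy: t(19)→17·19+13≡24=y; r(17)→17·17+13≡16=q; a(0)→17·0+13≡13=n; g(6)→17·6+13≡11=l; e(4)→17·4+13≡3=d; d(3)→17·3+13≡12=m; y(24)→17·24+13≡5=f (all mod 26).

yqnldmf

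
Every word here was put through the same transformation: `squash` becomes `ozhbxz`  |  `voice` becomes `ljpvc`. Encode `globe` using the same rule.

livsn

The output letters match the input read backwards, each shifted +7: squash reversed is hsauqs. Read the word backwards and shift each letter +7.
For globe: reverse → ebolg; then shift: e+7=l, b+7=i, o+7=v, l+7=s, g+7=n.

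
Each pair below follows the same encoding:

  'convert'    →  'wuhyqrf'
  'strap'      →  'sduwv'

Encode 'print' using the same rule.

wqlus

The output letters match the input read backwards, each shifted +3: convert reversed is trevnoc. The word is reversed, then every letter is shifted forward by 3.
For print: reverse → tnirp; then shift: t+3=w, n+3=q, i+3=l, r+3=u, p+3=s.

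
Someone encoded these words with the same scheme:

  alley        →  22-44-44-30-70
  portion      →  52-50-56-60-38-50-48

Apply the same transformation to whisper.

66-36-38-58-52-30-56

a(#1)→22 and l(#12)→44: differences scale by 2, so n = 2·pos + 20. With a=1..z=26, the number is 2·pos + 20.
Applying it to whisper: w=23→66, h=8→36, i=9→38, s=19→58, p=16→52, e=5→30, r=18→56.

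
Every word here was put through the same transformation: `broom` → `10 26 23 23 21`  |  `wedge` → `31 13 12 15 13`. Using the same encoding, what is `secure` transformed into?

b is letter #2 and maps to 10: an offset of 8. Each letter is replaced by its alphabet position (a=1..z=26) + 8.
For secure: s=19→27, e=5→13, c=3→11, u=21→29, r=18→26, e=5→13.

27 13 11 29 26 13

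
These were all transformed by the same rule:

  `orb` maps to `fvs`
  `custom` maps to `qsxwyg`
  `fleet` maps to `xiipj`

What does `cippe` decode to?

alley

The output letters match the input read backwards, each shifted +4: orb reversed is bro. Two steps: reverse the string, then apply a Caesar shift of +4.
Reversing it on cippe: shift back: c−4=y, i−4=e, p−4=l, p−4=l, e−4=a → yella; then reverse → alley.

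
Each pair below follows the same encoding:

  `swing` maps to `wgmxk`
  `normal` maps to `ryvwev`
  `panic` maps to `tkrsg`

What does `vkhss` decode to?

Shifts by position in swing: pos 0: s→w (+4), pos 1: w→g (+10), pos 2: i→m (+4), pos 3: n→x (+10) — repeating every 2. It's a Vigenère-style cipher with numeric key [4,10]: position i shifts by key[i mod 2].
Reversing it on vkhss: v−4=r, k−10=a, h−4=d, s−10=i, s−4=o.

radio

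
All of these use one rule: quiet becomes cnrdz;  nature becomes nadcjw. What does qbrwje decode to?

Read the word backwards and shift each letter +9.
Undoing it on qbrwje: shift back: q−9=h, b−9=s, r−9=i, w−9=n, j−9=a, e−9=v → hsinav; then reverse → vanish.

vanish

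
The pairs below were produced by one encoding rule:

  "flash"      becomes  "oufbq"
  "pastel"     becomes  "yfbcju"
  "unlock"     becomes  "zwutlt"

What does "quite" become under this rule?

The shift depends on letter class: consonant f→o is +9, but vowel a→f is +5. Two shifts are in play — +5 for a/e/i/o/u, +9 for every other letter.
On quite: q(cons)+9=z, u(vowel)+5=z, i(vowel)+5=n, t(cons)+9=c, e(vowel)+5=j.

zzncj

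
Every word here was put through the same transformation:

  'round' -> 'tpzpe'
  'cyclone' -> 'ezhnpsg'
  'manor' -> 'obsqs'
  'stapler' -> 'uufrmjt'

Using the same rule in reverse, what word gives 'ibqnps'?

gallon

Shifts by position in round: pos 0: r→t (+2), pos 1: o→p (+1), pos 2: u→z (+5), pos 3: n→p (+2), pos 4: d→e (+1) — repeating every 3. It's a Vigenère-style cipher with numeric key [2,1,5]: position i shifts by key[i mod 3].
Reversing it on ibqnps: i−2=g, b−1=a, q−5=l, n−2=l, p−1=o, s−5=n.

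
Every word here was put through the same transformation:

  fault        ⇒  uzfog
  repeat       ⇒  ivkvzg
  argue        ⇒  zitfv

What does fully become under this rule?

ufoob

This is the alphabet-reversal cipher (Atbash): a becomes z, b becomes y, etc.
On fully: f↔u, u↔f, l↔o, l↔o, y↔b.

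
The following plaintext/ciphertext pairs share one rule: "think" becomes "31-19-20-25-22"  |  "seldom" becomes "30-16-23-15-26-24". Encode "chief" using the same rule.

t is letter #20 and maps to 31: an offset of 11. Letters become their 1-based position plus 11 (so a→12, b→13, …).
On chief: c=3→14, h=8→19, i=9→20, e=5→16, f=6→17.

14-19-20-16-17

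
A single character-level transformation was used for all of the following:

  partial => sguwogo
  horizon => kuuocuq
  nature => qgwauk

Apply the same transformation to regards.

Two shifts are in play — +6 for a/e/i/o/u, +3 for every other letter.
Applying it to regards: r(cons)+3=u, e(vowel)+6=k, g(cons)+3=j, a(vowel)+6=g, r(cons)+3=u, d(cons)+3=g, s(cons)+3=v.

ukjgugv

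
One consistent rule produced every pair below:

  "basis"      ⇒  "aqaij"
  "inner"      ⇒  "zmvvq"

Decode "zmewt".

lower

The output letters match the input read backwards, each shifted +8: basis reversed is sisab. Two steps: reverse the string, then apply a Caesar shift of +8.
Decoding zmewt: shift back: z−8=r, m−8=e, e−8=w, w−8=o, t−8=l → rewol; then reverse → lower.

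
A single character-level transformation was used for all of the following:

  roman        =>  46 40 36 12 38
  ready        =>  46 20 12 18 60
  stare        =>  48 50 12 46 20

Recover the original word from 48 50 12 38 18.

The formula is n = 2×(alphabet index, a=1) + 10.
Decoding 48 50 12 38 18: 48→(48−10)÷2=19=s, 50→(50−10)÷2=20=t, 12→(12−10)÷2=1=a, 38→(38−10)÷2=14=n, 18→(18−10)÷2=4=d.

stand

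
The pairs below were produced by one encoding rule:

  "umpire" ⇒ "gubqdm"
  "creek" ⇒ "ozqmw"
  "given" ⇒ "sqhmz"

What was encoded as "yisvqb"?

The shifts repeat in a cycle of length 2: positions 0,1,… shift by +12, +8, then the pattern repeats.
Decoding yisvqb: y−12=m, i−8=a, s−12=g, v−8=n, q−12=e, b−8=t.

magnet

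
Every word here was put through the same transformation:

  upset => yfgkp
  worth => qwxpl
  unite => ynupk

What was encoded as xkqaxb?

This is an affine cipher: with a=0,…,z=25, each position x becomes (9x+0) mod 26.
Undoing it on xkqaxb: x(23)→3·(23−0)≡17=r; k(10)→3·(10−0)≡4=e; q(16)→3·(16−0)≡22=w; a(0)→3·(0−0)≡0=a; x(23)→3·(23−0)≡17=r; b(1)→3·(1−0)≡3=d (all mod 26).

reward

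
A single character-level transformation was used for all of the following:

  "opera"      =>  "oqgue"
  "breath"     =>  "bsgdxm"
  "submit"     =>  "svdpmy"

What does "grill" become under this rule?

gskop

In opera: o→o is +0, p→q is +1, e→g is +2, r→u is +3 — the shift increases by 1 each position. The shift increases by 1 at each position, starting from +0: 0, 1, 2, ….
On grill: g+0=g, r+1=s, i+2=k, l+3=o, l+4=p.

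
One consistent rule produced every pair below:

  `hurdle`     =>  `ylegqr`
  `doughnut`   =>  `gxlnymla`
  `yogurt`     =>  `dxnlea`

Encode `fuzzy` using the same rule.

h(7)→y(24) and u(20)→l(11) fit y≡11x+25 (mod 26); the inverse of 11 mod 26 is 19. This is an affine cipher: with a=0,…,z=25, each position x becomes (11x+25) mod 26.
For fuzzy: f(5)→11·5+25≡2=c; u(20)→11·20+25≡11=l; z(25)→11·25+25≡14=o; z(25)→11·25+25≡14=o; y(24)→11·24+25≡3=d (all mod 26).

clood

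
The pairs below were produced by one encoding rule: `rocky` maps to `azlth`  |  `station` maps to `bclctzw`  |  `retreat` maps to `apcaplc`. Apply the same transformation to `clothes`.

The shift depends on letter class: consonant r→a is +9, but vowel o→z is +11. Vowels shift forward by 11 and consonants shift forward by 9.
On clothes: c(cons)+9=l, l(cons)+9=u, o(vowel)+11=z, t(cons)+9=c, h(cons)+9=q, e(vowel)+11=p, s(cons)+9=b.

luzcqpb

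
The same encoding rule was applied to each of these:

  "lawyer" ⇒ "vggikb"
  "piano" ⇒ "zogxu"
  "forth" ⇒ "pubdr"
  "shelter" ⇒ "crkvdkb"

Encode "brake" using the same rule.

lbguk

The shift depends on letter class: consonant l→v is +10, but vowel a→g is +6. The rule splits by letter class: vowels +6, consonants +10.
For brake: b(cons)+10=l, r(cons)+10=b, a(vowel)+6=g, k(cons)+10=u, e(vowel)+6=k.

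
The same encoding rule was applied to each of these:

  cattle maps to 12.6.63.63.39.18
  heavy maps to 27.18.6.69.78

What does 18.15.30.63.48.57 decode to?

c(#3)→12 and a(#1)→6: differences scale by 3, so n = 3·pos + 3. The formula is n = 3×(alphabet index, a=1) + 3.
Reversing it on 18.15.30.63.48.57: 18→(18−3)÷3=5=e, 15→(15−3)÷3=4=d, 30→(30−3)÷3=9=i, 63→(63−3)÷3=20=t, 48→(48−3)÷3=15=o, 57→(57−3)÷3=18=r.

editor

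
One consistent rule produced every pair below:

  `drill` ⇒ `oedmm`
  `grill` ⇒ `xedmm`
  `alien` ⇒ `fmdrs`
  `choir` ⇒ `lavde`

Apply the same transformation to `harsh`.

afeha

This is an affine cipher: with a=0,…,z=25, each position x becomes (3x+5) mod 26.
Applying it to harsh: h(7)→3·7+5≡0=a; a(0)→3·0+5≡5=f; r(17)→3·17+5≡4=e; s(18)→3·18+5≡7=h; h(7)→3·7+5≡0=a (all mod 26).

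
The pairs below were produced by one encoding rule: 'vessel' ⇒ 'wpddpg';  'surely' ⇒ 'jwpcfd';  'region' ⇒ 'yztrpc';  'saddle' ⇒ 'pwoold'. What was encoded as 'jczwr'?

The word is reversed, then every letter is shifted forward by 11.
Reversing it on jczwr: shift back: j−11=y, c−11=r, z−11=o, w−11=l, r−11=g → yrolg; then reverse → glory.

glory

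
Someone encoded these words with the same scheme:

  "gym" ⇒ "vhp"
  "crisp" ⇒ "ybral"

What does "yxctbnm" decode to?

desktop

The output letters match the input read backwards, each shifted +9: gym reversed is myg. Read the word backwards and shift each letter +9.
Reversing it on yxctbnm: shift back: y−9=p, x−9=o, c−9=t, t−9=k, b−9=s, n−9=e, m−9=d → potksed; then reverse → desktop.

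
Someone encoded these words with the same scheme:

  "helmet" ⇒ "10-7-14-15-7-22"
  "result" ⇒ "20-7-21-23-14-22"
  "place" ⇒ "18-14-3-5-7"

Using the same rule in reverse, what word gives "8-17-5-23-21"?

h is letter #8 and maps to 10: an offset of 2. The number is (letter's place in the alphabet, a=1) + 2.
Reversing it on 8-17-5-23-21: 8→(8−2)÷1=6=f, 17→(17−2)÷1=15=o, 5→(5−2)÷1=3=c, 23→(23−2)÷1=21=u, 21→(21−2)÷1=19=s.

focus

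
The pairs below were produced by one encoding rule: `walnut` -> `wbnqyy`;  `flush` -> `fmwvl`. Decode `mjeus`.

micro

In walnut: w→w is +0, a→b is +1, l→n is +2, n→q is +3 — the shift increases by 1 each position. The shift increases by 1 at each position, starting from +0: 0, 1, 2, ….
Undoing it on mjeus: m−0=m, j−1=i, e−2=c, u−3=r, s−4=o.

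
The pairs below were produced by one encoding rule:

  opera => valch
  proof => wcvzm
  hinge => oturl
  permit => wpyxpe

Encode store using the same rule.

Shifts by position in opera: pos 0: o→v (+7), pos 1: p→a (+11), pos 2: e→l (+7), pos 3: r→c (+11) — repeating every 2. The shifts repeat in a cycle of length 2: positions 0,1,… shift by +7, +11, then the pattern repeats.
For store: s+7=z, t+11=e, o+7=v, r+11=c, e+7=l.

zevcl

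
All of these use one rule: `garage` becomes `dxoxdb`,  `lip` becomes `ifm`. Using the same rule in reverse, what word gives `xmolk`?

apron

This is a Caesar cipher with shift 23.
Undoing it on xmolk: x−23=a, m−23=p, o−23=r, l−23=o, k−23=n.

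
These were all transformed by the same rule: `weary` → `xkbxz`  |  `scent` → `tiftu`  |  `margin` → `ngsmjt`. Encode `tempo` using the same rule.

Shifts by position in weary: pos 0: w→x (+1), pos 1: e→k (+6), pos 2: a→b (+1), pos 3: r→x (+6) — repeating every 2. A repeating key of period 2 is used — shifts +1, +6 over and over.
Applying it to tempo: t+1=u, e+6=k, m+1=n, p+6=v, o+1=p.

uknvp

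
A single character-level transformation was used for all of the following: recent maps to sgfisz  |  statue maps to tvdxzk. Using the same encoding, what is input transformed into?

jpsyy

The shift increases by 1 at each position, starting from +1: 1, 2, 3, ….
On input: i+1=j, n+2=p, p+3=s, u+4=y, t+5=y.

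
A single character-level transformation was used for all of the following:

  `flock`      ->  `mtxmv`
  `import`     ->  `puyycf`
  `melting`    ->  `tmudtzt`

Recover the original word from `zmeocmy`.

several

In flock: f→m is +7, l→t is +8, o→x is +9, c→m is +10 — the shift increases by 1 each position. Each letter shifts forward by (position + 7), i.e. 7, 8, 9, … — the shift grows by one for each successive letter.
Undoing it on zmeocmy: z−7=s, m−8=e, e−9=v, o−10=e, c−11=r, m−12=a, y−13=l.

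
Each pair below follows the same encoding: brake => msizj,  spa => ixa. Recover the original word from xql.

dip

The output letters match the input read backwards, each shifted +8: brake reversed is ekarb. The word is reversed, then every letter is shifted forward by 8.
Decoding xql: shift back: x−8=p, q−8=i, l−8=d → pid; then reverse → dip.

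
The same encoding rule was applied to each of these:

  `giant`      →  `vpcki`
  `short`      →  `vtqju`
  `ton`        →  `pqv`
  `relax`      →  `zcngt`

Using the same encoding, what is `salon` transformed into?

pqncu

Read the word backwards and shift each letter +2.
For salon: reverse → nolas; then shift: n+2=p, o+2=q, l+2=n, a+2=c, s+2=u.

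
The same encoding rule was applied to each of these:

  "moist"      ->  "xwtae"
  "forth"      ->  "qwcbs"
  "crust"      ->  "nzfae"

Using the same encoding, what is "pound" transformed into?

awfvo

The shifts repeat in a cycle of length 2: positions 0,1,… shift by +11, +8, then the pattern repeats.
For pound: p+11=a, o+8=w, u+11=f, n+8=v, d+11=o.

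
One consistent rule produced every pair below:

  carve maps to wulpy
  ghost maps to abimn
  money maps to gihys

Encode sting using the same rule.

Compare letters: c→w is +20, a→u is +20, r→l is +20 — a constant shift. Each letter is shifted forward by 20 in the alphabet (a Caesar shift of +20).
Applying it to sting: s+20=m, t+20=n, i+20=c, n+20=h, g+20=a.

mncha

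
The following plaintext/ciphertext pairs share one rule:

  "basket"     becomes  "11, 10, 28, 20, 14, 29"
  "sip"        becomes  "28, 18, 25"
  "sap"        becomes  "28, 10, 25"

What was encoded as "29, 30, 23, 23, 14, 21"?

tunnel

The number is (letter's place in the alphabet, a=1) + 9.
Decoding 29, 30, 23, 23, 14, 21: 29→(29−9)÷1=20=t, 30→(30−9)÷1=21=u, 23→(23−9)÷1=14=n, 23→(23−9)÷1=14=n, 14→(14−9)÷1=5=e, 21→(21−9)÷1=12=l.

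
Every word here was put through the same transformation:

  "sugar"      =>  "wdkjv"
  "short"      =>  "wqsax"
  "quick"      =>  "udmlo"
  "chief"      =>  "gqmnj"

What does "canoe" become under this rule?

It's a Vigenère-style cipher with numeric key [4,9]: position i shifts by key[i mod 2].
For canoe: c+4=g, a+9=j, n+4=r, o+9=x, e+4=i.

gjrxi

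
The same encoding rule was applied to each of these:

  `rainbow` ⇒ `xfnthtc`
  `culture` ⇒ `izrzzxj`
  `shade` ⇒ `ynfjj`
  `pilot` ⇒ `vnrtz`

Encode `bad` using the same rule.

The shift depends on letter class: consonant r→x is +6, but vowel a→f is +5. Vowels shift forward by 5 and consonants shift forward by 6.
For bad: b(cons)+6=h, a(vowel)+5=f, d(cons)+6=j.

hfj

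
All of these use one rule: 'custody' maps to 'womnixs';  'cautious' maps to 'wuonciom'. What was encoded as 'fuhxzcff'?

landfill

Compare letters: c→w is +20, u→o is +20, s→m is +20 — a constant shift. It's a constant shift of +20 (ROT20).
Undoing it on fuhxzcff: f−20=l, u−20=a, h−20=n, x−20=d, z−20=f, c−20=i, f−20=l, f−20=l.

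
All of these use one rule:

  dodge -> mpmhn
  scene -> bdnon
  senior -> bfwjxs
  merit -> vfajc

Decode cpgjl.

Shifts by position in dodge: pos 0: d→m (+9), pos 1: o→p (+1), pos 2: d→m (+9), pos 3: g→h (+1) — repeating every 2. The shifts repeat in a cycle of length 2: positions 0,1,… shift by +9, +1, then the pattern repeats.
Reversing it on cpgjl: c−9=t, p−1=o, g−9=x, j−1=i, l−9=c.

toxic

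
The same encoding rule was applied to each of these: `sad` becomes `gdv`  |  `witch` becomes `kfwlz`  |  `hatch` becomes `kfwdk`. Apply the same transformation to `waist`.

The output letters match the input read backwards, each shifted +3: sad reversed is das. Read the word backwards and shift each letter +3.
On waist: reverse → tsiaw; then shift: t+3=w, s+3=v, i+3=l, a+3=d, w+3=z.

wvldz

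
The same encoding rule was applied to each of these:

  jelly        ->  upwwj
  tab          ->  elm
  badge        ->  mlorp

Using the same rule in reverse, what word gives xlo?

mad

Compare letters: j→u is +11, e→p is +11, l→w is +11 — a constant shift. This is a Caesar cipher with shift 11.
Reversing it on xlo: x−11=m, l−11=a, o−11=d.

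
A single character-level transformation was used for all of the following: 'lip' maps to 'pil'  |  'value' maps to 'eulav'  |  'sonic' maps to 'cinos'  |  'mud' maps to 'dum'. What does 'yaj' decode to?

The output letters match the input read backwards: lip reversed is pil. The word is simply reversed.
Decoding yaj: then reverse → jay.

jay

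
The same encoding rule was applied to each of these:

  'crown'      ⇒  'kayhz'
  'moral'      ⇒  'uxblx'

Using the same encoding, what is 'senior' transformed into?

In crown: c→k is +8, r→a is +9, o→y is +10, w→h is +11 — the shift increases by 1 each position. The shift increases by 1 at each position, starting from +8: 8, 9, 10, ….
Applying it to senior: s+8=a, e+9=n, n+10=x, i+11=t, o+12=a, r+13=e.

anxtae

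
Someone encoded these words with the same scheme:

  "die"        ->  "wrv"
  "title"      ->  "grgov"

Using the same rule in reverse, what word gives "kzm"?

Each pair mirrors across the alphabet (d↔w, i↔r, e↔v): positions sum to 25. This is the alphabet-reversal cipher (Atbash): a becomes z, b becomes y, etc.
Undoing it on kzm: k↔p, z↔a, m↔n.

pan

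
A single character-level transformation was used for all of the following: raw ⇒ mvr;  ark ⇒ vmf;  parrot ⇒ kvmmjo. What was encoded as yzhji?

Compare letters: r→m is +21, a→v is +21, w→r is +21 — a constant shift. This is a Caesar cipher with shift 21.
Decoding yzhji: y−21=d, z−21=e, h−21=m, j−21=o, i−21=n.

demon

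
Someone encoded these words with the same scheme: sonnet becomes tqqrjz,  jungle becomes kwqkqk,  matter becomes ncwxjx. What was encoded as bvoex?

In sonnet: s→t is +1, o→q is +2, n→q is +3, n→r is +4 — the shift increases by 1 each position. Letter i (0-indexed) is shifted by i+1, so successive shifts are 1, 2, 3, ….
Undoing it on bvoex: b−1=a, v−2=t, o−3=l, e−4=a, x−5=s.

atlas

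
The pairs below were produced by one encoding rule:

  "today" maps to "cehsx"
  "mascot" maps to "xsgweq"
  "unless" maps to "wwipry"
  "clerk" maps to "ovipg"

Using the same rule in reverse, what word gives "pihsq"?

The output letters match the input read backwards, each shifted +4: today reversed is yadot. Two steps: reverse the string, then apply a Caesar shift of +4.
Undoing it on pihsq: shift back: p−4=l, i−4=e, h−4=d, s−4=o, q−4=m → ledom; then reverse → model.

model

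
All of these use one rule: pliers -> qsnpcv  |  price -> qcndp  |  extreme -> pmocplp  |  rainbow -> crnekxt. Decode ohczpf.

turkey

Treating letters as 0–25, the rule is x ↦ 19x + 17 (mod 26).
Undoing it on ohczpf: o(14)→11·(14−17)≡19=t; h(7)→11·(7−17)≡20=u; c(2)→11·(2−17)≡17=r; z(25)→11·(25−17)≡10=k; p(15)→11·(15−17)≡4=e; f(5)→11·(5−17)≡24=y (all mod 26).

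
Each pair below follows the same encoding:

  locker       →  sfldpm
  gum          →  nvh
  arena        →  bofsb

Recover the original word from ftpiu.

those

Two steps: reverse the string, then apply a Caesar shift of +1.
Decoding ftpiu: shift back: f−1=e, t−1=s, p−1=o, i−1=h, u−1=t → esoht; then reverse → those.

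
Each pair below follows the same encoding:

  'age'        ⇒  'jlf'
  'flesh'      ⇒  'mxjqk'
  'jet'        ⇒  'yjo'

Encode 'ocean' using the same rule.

The output letters match the input read backwards, each shifted +5: age reversed is ega. Read the word backwards and shift each letter +5.
For ocean: reverse → naeco; then shift: n+5=s, a+5=f, e+5=j, c+5=h, o+5=t.

sfjht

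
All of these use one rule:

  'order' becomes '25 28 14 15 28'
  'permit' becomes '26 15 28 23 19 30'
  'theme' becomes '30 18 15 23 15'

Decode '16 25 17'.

fog

Letters become their 1-based position plus 10 (so a→11, b→12, …).
Reversing it on 16 25 17: 16→(16−10)÷1=6=f, 25→(25−10)÷1=15=o, 17→(17−10)÷1=7=g.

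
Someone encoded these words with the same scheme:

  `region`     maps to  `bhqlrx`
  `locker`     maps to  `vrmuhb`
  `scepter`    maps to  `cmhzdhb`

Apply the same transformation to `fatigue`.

The rule splits by letter class: vowels +3, consonants +10.
For fatigue: f(cons)+10=p, a(vowel)+3=d, t(cons)+10=d, i(vowel)+3=l, g(cons)+10=q, u(vowel)+3=x, e(vowel)+3=h.

pddlqxh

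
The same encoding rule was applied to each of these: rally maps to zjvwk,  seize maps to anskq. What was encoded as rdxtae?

junior

In rally: r→z is +8, a→j is +9, l→v is +10, l→w is +11 — the shift increases by 1 each position. Letter i (0-indexed) is shifted by i+8, so successive shifts are 8, 9, 10, ….
Undoing it on rdxtae: r−8=j, d−9=u, x−10=n, t−11=i, a−12=o, e−13=r.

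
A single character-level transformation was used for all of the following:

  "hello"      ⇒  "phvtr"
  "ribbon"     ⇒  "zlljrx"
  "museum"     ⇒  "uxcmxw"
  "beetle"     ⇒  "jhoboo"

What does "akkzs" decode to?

sharp

Shifts by position in hello: pos 0: h→p (+8), pos 1: e→h (+3), pos 2: l→v (+10), pos 3: l→t (+8), pos 4: o→r (+3) — repeating every 3. The shifts repeat in a cycle of length 3: positions 0,1,… shift by +8, +3, +10, then the pattern repeats.
Reversing it on akkzs: a−8=s, k−3=h, k−10=a, z−8=r, s−3=p.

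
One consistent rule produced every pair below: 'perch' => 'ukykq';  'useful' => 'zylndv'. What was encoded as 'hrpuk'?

In perch: p→u is +5, e→k is +6, r→y is +7, c→k is +8 — the shift increases by 1 each position. The shift increases by 1 at each position, starting from +5: 5, 6, 7, ….
Undoing it on hrpuk: h−5=c, r−6=l, p−7=i, u−8=m, k−9=b.

climb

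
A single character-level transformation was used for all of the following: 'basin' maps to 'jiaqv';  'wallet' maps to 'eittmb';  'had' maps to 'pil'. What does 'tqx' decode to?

Compare letters: b→j is +8, a→i is +8, s→a is +8 — a constant shift. This is a Caesar cipher with shift 8.
Undoing it on tqx: t−8=l, q−8=i, x−8=p.

lip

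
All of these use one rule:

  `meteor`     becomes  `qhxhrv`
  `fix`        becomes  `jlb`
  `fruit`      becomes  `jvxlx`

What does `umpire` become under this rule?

The shift depends on letter class: consonant m→q is +4, but vowel e→h is +3. Vowels shift forward by 3 and consonants shift forward by 4.
On umpire: u(vowel)+3=x, m(cons)+4=q, p(cons)+4=t, i(vowel)+3=l, r(cons)+4=v, e(vowel)+3=h.

xqtlvh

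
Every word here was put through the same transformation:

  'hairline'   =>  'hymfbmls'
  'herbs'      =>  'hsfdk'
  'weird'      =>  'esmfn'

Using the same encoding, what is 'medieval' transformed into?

h(7)→h(7) and a(0)→y(24) fit y≡5x+24 (mod 26); the inverse of 5 mod 26 is 21. Treating letters as 0–25, the rule is x ↦ 5x + 24 (mod 26).
Applying it to medieval: m(12)→5·12+24≡6=g; e(4)→5·4+24≡18=s; d(3)→5·3+24≡13=n; i(8)→5·8+24≡12=m; e(4)→5·4+24≡18=s; v(21)→5·21+24≡25=z; a(0)→5·0+24≡24=y; l(11)→5·11+24≡1=b (all mod 26).

gsnmszyb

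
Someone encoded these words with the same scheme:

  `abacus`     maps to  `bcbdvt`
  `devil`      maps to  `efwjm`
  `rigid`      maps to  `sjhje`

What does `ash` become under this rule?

bti

Every letter moves 1 place later in the alphabet, wrapping around z→a.
Applying it to ash: a+1=b, s+1=t, h+1=i.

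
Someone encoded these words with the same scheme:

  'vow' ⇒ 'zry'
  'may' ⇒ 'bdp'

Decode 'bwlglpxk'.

The word is reversed, then every letter is shifted forward by 3.
Undoing it on bwlglpxk: shift back: b−3=y, w−3=t, l−3=i, g−3=d, l−3=i, p−3=m, x−3=u, k−3=h → ytidimuh; then reverse → humidity.

humidity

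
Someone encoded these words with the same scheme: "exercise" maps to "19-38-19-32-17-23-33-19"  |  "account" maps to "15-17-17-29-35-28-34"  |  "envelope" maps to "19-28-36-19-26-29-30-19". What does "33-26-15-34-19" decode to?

slate

e is letter #5 and maps to 19: an offset of 14. Each letter is replaced by its alphabet position (a=1..z=26) + 14.
Reversing it on 33-26-15-34-19: 33→(33−14)÷1=19=s, 26→(26−14)÷1=12=l, 15→(15−14)÷1=1=a, 34→(34−14)÷1=20=t, 19→(19−14)÷1=5=e.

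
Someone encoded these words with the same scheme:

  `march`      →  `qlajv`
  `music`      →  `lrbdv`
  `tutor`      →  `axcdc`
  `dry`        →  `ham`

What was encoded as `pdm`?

Two steps: reverse the string, then apply a Caesar shift of +9.
Decoding pdm: shift back: p−9=g, d−9=u, m−9=d → gud; then reverse → dug.

dug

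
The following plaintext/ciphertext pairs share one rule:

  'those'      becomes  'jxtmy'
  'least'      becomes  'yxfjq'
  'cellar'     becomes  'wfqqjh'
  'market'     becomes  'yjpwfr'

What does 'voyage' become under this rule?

The output letters match the input read backwards, each shifted +5: those reversed is esoht. The word is reversed, then every letter is shifted forward by 5.
On voyage: reverse → egayov; then shift: e+5=j, g+5=l, a+5=f, y+5=d, o+5=t, v+5=a.

jlfdta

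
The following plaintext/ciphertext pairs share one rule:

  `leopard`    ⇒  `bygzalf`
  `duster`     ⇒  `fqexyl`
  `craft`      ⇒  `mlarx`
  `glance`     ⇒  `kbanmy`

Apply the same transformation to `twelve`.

l(11)→b(1) and e(4)→y(24) fit y≡19x+0 (mod 26); the inverse of 19 mod 26 is 11. Each letter's alphabet position (a=0..z=25) is mapped through 19·x+0 mod 26 — an affine cipher.
For twelve: t(19)→19·19+0≡23=x; w(22)→19·22+0≡2=c; e(4)→19·4+0≡24=y; l(11)→19·11+0≡1=b; v(21)→19·21+0≡9=j; e(4)→19·4+0≡24=y (all mod 26).

xcybjy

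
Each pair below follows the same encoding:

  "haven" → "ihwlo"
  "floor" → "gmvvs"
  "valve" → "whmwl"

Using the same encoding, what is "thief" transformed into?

uiplg

The shift depends on letter class: consonant h→i is +1, but vowel a→h is +7. Two shifts are in play — +7 for a/e/i/o/u, +1 for every other letter.
For thief: t(cons)+1=u, h(cons)+1=i, i(vowel)+7=p, e(vowel)+7=l, f(cons)+1=g.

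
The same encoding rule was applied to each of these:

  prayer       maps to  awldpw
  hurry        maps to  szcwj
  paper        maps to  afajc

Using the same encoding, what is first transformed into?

Shifts by position in prayer: pos 0: p→a (+11), pos 1: r→w (+5), pos 2: a→l (+11), pos 3: y→d (+5) — repeating every 2. It's a Vigenère-style cipher with numeric key [11,5]: position i shifts by key[i mod 2].
Applying it to first: f+11=q, i+5=n, r+11=c, s+5=x, t+11=e.

qncxe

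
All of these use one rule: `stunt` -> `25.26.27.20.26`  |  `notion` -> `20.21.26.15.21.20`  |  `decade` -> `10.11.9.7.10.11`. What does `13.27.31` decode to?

guy

s is letter #19 and maps to 25: an offset of 6. Each letter is replaced by its alphabet position (a=1..z=26) + 6.
Decoding 13.27.31: 13→(13−6)÷1=7=g, 27→(27−6)÷1=21=u, 31→(31−6)÷1=25=y.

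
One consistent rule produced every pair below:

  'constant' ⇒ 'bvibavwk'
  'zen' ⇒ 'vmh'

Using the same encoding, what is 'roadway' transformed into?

The output letters match the input read backwards, each shifted +8: constant reversed is tnatsnoc. Read the word backwards and shift each letter +8.
On roadway: reverse → yawdaor; then shift: y+8=g, a+8=i, w+8=e, d+8=l, a+8=i, o+8=w, r+8=z.

gieliwz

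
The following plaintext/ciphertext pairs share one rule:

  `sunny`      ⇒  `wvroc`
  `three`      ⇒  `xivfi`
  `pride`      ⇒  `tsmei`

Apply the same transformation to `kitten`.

It's a Vigenère-style cipher with numeric key [4,1]: position i shifts by key[i mod 2].
Applying it to kitten: k+4=o, i+1=j, t+4=x, t+1=u, e+4=i, n+1=o.

ojxuio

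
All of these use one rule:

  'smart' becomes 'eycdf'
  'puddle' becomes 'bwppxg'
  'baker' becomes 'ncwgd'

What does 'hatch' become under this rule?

Two shifts are in play — +2 for a/e/i/o/u, +12 for every other letter.
Applying it to hatch: h(cons)+12=t, a(vowel)+2=c, t(cons)+12=f, c(cons)+12=o, h(cons)+12=t.

tcfot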